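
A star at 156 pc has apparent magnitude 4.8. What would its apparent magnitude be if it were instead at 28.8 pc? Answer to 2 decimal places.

Flux ∝ 1/d², so Δm = 5 log₁₀(d₂/d₁) = 5 log₁₀(28.8/156) = -3.669
m₂ = m₁ + Δm = 4.8 + (-3.669) = 1.131

m ≈ 1.13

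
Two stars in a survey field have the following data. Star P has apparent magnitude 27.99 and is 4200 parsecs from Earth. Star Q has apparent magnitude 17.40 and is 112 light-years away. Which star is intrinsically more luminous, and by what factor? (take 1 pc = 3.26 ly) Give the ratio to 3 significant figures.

Star Q is more luminous, by a factor of 1.15.

Star P: M = m − 5 log₁₀ d + 5 = 27.99 − 5·3.6232 + 5 = 14.874
Star Q: d = 112 ly / 3.26 = 34.36 pc
Star Q: M = m − 5 log₁₀ d + 5 = 17.40 − 5·1.5360 + 5 = 14.720
ΔM = M_P − M_Q = 14.874 − (14.720) = 0.154; smaller M is more luminous → Star Q.
L ratio = 10^(0.4 |ΔM|) = 10^0.062 = 1.152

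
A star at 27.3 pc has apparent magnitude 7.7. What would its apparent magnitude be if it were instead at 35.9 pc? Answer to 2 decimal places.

Flux ∝ 1/d², so Δm = 5 log₁₀(d₂/d₁) = 5 log₁₀(35.9/27.3) = 0.595
m₂ = m₁ + Δm = 7.7 + (0.595) = 8.295

m ≈ 8.29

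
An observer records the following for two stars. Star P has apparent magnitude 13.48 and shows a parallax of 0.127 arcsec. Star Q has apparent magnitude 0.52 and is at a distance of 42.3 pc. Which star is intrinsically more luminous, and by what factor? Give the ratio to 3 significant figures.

Star Q is more luminous, by a factor of 4.41×10^6.

Star P: d = 1/p = 1/0.127″ = 7.874 pc
Star P: M = m − 5 log₁₀ d + 5 = 13.48 − 5·0.8962 + 5 = 13.999
Star Q: M = m − 5 log₁₀ d + 5 = 0.52 − 5·1.6263 + 5 = -2.612
ΔM = M_P − M_Q = 13.999 − (-2.612) = 16.611; smaller M is more luminous → Star Q.
L ratio = 10^(0.4 |ΔM|) = 10^6.644 = 4.408×10^6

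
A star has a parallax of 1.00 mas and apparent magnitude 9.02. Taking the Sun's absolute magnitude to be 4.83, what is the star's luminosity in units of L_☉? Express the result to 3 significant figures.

L/L_☉ ≈ 211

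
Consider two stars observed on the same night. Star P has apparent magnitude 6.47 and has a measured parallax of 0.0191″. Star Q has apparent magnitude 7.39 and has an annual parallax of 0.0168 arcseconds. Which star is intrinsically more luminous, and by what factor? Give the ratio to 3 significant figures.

Star P: d = 1/p = 1/0.0191″ = 52.36 pc
Star P: M = m − 5 log₁₀ d + 5 = 6.47 − 5·1.7190 + 5 = 2.875
Star Q: d = 1/p = 1/0.0168″ = 59.52 pc
Star Q: M = m − 5 log₁₀ d + 5 = 7.39 − 5·1.7747 + 5 = 3.517
ΔM = M_P − M_Q = 2.875 − (3.517) = -0.641; smaller M is more luminous → Star P.
L ratio = 10^(0.4 |ΔM|) = 10^0.257 = 1.805

Star P is more luminous, by a factor of 1.81.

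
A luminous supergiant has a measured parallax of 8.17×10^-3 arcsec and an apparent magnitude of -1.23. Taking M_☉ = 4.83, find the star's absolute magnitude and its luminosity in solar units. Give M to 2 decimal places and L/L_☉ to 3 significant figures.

M ≈ -6.67; L/L_☉ ≈ 39800

d = 1/p = 1/8.17×10^-3″ = 122.4 pc
M = m − 5 log₁₀ d + 5 = -1.23 − 5·2.0878 + 5 = -6.669
M − M_☉ = -6.669 − 4.83 = -11.499
L/L_☉ = 10^(−0.4 × -11.499) = 39770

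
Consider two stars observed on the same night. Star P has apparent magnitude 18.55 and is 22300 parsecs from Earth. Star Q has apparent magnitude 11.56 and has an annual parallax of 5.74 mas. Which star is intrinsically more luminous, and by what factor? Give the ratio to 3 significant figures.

Star P is more luminous, by a factor of 26.2.

Star P: M = m − 5 log₁₀ d + 5 = 18.55 − 5·4.3483 + 5 = 1.808
Star Q: p = 5.74 mas = 5.74×10^-3″ → d = 1/p = 174.2 pc
Star Q: M = m − 5 log₁₀ d + 5 = 11.56 − 5·2.2411 + 5 = 5.355
ΔM = M_P − M_Q = 1.808 − (5.355) = -3.546; smaller M is more luminous → Star P.
L ratio = 10^(0.4 |ΔM|) = 10^1.418 = 26.21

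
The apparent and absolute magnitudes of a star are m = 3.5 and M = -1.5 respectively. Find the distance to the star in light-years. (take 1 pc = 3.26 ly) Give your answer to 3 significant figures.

d ≈ 326 ly

Distance modulus: m − M = 3.5 − (-1.5) = 5.000
m − M = 5 log₁₀ d − 5
log₁₀ d = (m − M)/5 + 1 = 2.0000
d = 10^2.0000 = 100.0 pc
= 326.0 ly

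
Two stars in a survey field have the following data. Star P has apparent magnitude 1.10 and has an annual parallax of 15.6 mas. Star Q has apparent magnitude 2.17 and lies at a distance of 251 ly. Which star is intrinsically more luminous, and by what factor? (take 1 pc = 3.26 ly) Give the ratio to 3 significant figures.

Star P is more luminous, by a factor of 1.86.

Star P: p = 15.6 mas = 0.0156″ → d = 1/p = 64.10 pc
Star P: M = m − 5 log₁₀ d + 5 = 1.10 − 5·1.8069 + 5 = -2.934
Star Q: d = 251 ly / 3.26 = 76.99 pc
Star Q: M = m − 5 log₁₀ d + 5 = 2.17 − 5·1.8865 + 5 = -2.262
ΔM = M_P − M_Q = -2.934 − (-2.262) = -0.672; smaller M is more luminous → Star P.
L ratio = 10^(0.4 |ΔM|) = 10^0.269 = 1.857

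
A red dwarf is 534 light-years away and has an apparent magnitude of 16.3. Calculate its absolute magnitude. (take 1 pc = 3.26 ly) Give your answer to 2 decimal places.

d = 534 ly / 3.26 = 163.8 pc
5 log₁₀(d/10 pc) = 5 log₁₀(163.8) − 5 = 6.072
M = m − 5 log₁₀(d/10) = 16.3 − 6.072 = 10.228

M ≈ 10.23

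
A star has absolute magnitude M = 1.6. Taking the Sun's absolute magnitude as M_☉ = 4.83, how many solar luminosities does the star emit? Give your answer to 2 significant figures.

L/L_☉ ≈ 20

M − M_☉ = 1.6 − 4.83 = -3.230
L/L_☉ = 10^(−0.4 (M − M_☉)) = 10^1.292 = 19.59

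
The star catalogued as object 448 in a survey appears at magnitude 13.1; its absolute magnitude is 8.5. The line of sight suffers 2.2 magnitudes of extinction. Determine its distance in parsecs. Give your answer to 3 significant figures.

d ≈ 30.2 pc

m − M = 5 log₁₀(d/10 pc) + A  ⇒  13.1 − (8.5) − 2.2 = 5 log₁₀(d/10)
2.400 = 5 log₁₀(d/10)
log₁₀ d = (m − M − A)/5 + 1 = 1.4800
d = 10^1.4800 = 30.20 pc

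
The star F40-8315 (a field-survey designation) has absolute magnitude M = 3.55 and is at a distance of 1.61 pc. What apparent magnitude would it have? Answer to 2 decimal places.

m ≈ -0.42

m = M + 5 log₁₀ d − 5 = 3.55 + 5·0.2068 − 5 = -0.416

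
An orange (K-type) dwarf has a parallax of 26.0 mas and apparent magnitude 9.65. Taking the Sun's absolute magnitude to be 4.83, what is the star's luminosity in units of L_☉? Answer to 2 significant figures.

L/L_☉ ≈ 0.17

d = 1/p = 1000/26.0 mas = 38.46 pc
M = m − 5 log₁₀ d + 5 = 9.65 − 5·1.5850 + 5 = 6.725
M − M_☉ = 6.725 − 4.83 = 1.895
L/L_☉ = 10^(−0.4 × 1.895) = 0.1746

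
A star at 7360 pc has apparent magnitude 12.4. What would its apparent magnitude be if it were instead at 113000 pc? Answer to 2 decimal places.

m ≈ 18.33

Flux ∝ 1/d², so Δm = 5 log₁₀(d₂/d₁) = 5 log₁₀(113000/7360) = 5.931
m₂ = m₁ + Δm = 12.4 + (5.931) = 18.331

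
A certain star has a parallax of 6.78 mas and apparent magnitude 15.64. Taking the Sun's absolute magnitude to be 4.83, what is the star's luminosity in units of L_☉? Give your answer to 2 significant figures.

L/L_☉ ≈ 0.010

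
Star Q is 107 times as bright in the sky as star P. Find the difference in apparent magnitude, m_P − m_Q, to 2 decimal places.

m_P − m_Q ≈ 5.07

Pogson: Δm = −2.5 log₁₀(ratio) = −2.5 log₁₀(107) = −2.5 × 2.0294 = -5.073
Star Q is brighter so has the smaller magnitude: m_P − m_Q is positive.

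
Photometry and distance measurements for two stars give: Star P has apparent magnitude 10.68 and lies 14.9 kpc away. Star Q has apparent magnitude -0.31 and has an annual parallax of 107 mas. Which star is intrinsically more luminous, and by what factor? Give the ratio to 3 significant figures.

Star P: d = 14.9 kpc = 14900 pc
Star P: M = m − 5 log₁₀ d + 5 = 10.68 − 5·4.1732 + 5 = -5.186
Star Q: p = 107 mas = 0.107″ → d = 1/p = 9.346 pc
Star Q: M = m − 5 log₁₀ d + 5 = -0.31 − 5·0.9706 + 5 = -0.163
ΔM = M_P − M_Q = -5.186 − (-0.163) = -5.023; smaller M is more luminous → Star P.
L ratio = 10^(0.4 |ΔM|) = 10^2.009 = 102.1

Star P is more luminous, by a factor of 102.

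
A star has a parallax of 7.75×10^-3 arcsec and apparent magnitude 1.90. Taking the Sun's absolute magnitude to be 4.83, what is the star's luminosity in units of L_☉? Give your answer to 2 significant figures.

L/L_☉ ≈ 2500

d = 1/p = 1/7.75×10^-3″ = 129.0 pc
M = m − 5 log₁₀ d + 5 = 1.90 − 5·2.1107 + 5 = -3.653
M − M_☉ = -3.653 − 4.83 = -8.483
L/L_☉ = 10^(−0.4 × -8.483) = 2474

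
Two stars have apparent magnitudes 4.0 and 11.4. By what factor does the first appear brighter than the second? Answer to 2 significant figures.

Magnitude difference = -7.4
Flux ratio = 10^(−0.4 Δm) = 10^(−0.4 × -7.4) = 10^2.960 = 912.0

910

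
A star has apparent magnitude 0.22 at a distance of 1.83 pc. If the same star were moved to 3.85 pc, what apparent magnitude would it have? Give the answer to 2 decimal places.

m ≈ 1.84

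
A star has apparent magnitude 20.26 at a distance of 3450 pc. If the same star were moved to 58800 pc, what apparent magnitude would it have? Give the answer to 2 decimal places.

m ≈ 26.42

Flux ∝ 1/d², so Δm = 5 log₁₀(d₂/d₁) = 5 log₁₀(58800/3450) = 6.158
m₂ = m₁ + Δm = 20.26 + (6.158) = 26.418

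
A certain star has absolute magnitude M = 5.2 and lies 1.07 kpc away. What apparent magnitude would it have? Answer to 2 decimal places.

m ≈ 15.35

d = 1.07 kpc = 1070 pc
m = M + 5 log₁₀ d − 5 = 5.2 + 5·3.0294 − 5 = 15.347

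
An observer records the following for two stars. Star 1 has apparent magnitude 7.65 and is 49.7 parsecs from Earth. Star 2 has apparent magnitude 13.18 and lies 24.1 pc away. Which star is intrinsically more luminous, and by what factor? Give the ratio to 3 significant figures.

Star 1 is more luminous, by a factor of 693.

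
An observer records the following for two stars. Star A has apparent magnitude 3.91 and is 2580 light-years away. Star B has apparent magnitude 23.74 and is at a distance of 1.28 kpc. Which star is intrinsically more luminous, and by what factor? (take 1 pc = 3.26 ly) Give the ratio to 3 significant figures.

Star A is more luminous, by a factor of 3.27×10^7.

Star A: d = 2580 ly / 3.26 = 791.4 pc
Star A: M = m − 5 log₁₀ d + 5 = 3.91 − 5·2.8984 + 5 = -5.582
Star B: d = 1.28 kpc = 1280 pc
Star B: M = m − 5 log₁₀ d + 5 = 23.74 − 5·3.1072 + 5 = 13.204
ΔM = M_A − M_B = -5.582 − (13.204) = -18.786; smaller M is more luminous → Star A.
L ratio = 10^(0.4 |ΔM|) = 10^7.514 = 3.269×10^7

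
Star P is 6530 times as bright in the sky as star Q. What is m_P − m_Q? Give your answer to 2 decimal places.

m_P − m_Q ≈ -9.54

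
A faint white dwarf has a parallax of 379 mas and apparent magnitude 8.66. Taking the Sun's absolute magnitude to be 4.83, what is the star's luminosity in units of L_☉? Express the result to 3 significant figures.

d = 1/p = 1000/379 mas = 2.639 pc
M = m − 5 log₁₀ d + 5 = 8.66 − 5·0.4214 + 5 = 11.553
M − M_☉ = 11.553 − 4.83 = 6.723
L/L_☉ = 10^(−0.4 × 6.723) = 2.045×10^-3

L/L_☉ ≈ 2.05×10^-3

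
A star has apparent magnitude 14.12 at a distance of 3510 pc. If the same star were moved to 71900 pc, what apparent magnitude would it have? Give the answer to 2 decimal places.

Flux ∝ 1/d², so Δm = 5 log₁₀(d₂/d₁) = 5 log₁₀(71900/3510) = 6.557
m₂ = m₁ + Δm = 14.12 + (6.557) = 20.677

m ≈ 20.68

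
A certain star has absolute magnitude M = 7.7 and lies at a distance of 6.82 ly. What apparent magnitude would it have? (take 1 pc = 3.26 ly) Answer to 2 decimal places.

d = 6.82 ly / 3.26 = 2.092 pc
m = M + 5 log₁₀ d − 5 = 7.7 + 5·0.3206 − 5 = 4.303

m ≈ 4.30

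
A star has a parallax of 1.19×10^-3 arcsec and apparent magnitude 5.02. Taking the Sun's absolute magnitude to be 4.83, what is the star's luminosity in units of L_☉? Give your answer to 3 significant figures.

L/L_☉ ≈ 5930

d = 1/p = 1/1.19×10^-3″ = 840.3 pc
M = m − 5 log₁₀ d + 5 = 5.02 − 5·2.9245 + 5 = -4.602
M − M_☉ = -4.602 − 4.83 = -9.432
L/L_☉ = 10^(−0.4 × -9.432) = 5928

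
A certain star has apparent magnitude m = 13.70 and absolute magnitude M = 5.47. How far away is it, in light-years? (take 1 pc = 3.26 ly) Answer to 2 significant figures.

d ≈ 1400 ly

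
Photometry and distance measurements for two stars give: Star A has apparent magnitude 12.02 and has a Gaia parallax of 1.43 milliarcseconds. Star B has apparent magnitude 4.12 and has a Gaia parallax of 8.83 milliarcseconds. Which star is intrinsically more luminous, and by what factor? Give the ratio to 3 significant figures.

Star B is more luminous, by a factor of 37.9.

Star A: p = 1.43 mas = 1.43×10^-3″ → d = 1/p = 699.3 pc
Star A: M = m − 5 log₁₀ d + 5 = 12.02 − 5·2.8447 + 5 = 2.797
Star B: p = 8.83 mas = 8.83×10^-3″ → d = 1/p = 113.3 pc
Star B: M = m − 5 log₁₀ d + 5 = 4.12 − 5·2.0540 + 5 = -1.150
ΔM = M_A − M_B = 2.797 − (-1.150) = 3.947; smaller M is more luminous → Star B.
L ratio = 10^(0.4 |ΔM|) = 10^1.579 = 37.91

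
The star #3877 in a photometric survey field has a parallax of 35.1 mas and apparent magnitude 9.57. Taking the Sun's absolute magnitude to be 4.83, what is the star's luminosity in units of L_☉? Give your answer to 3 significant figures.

L/L_☉ ≈ 0.103

d = 1/p = 1000/35.1 mas = 28.49 pc
M = m − 5 log₁₀ d + 5 = 9.57 − 5·1.4547 + 5 = 7.297
M − M_☉ = 7.297 − 4.83 = 2.467
L/L_☉ = 10^(−0.4 × 2.467) = 0.1031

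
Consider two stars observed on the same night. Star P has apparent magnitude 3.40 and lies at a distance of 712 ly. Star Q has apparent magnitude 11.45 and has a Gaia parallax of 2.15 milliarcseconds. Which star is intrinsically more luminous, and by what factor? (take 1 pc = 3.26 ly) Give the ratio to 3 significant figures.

Star P is more luminous, by a factor of 366.

Star P: d = 712 ly / 3.26 = 218.4 pc
Star P: M = m − 5 log₁₀ d + 5 = 3.40 − 5·2.3393 + 5 = -3.296
Star Q: p = 2.15 mas = 2.15×10^-3″ → d = 1/p = 465.1 pc
Star Q: M = m − 5 log₁₀ d + 5 = 11.45 − 5·2.6676 + 5 = 3.112
ΔM = M_P − M_Q = -3.296 − (3.112) = -6.409; smaller M is more luminous → Star P.
L ratio = 10^(0.4 |ΔM|) = 10^2.563 = 365.9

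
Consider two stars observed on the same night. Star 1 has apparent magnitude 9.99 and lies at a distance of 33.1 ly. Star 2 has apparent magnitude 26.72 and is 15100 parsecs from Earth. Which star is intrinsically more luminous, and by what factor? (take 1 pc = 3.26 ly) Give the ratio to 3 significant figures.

Star 1 is more luminous, by a factor of 2.22.

Star 1: d = 33.1 ly / 3.26 = 10.15 pc
Star 1: M = m − 5 log₁₀ d + 5 = 9.99 − 5·1.0066 + 5 = 9.957
Star 2: M = m − 5 log₁₀ d + 5 = 26.72 − 5·4.1790 + 5 = 10.825
ΔM = M_1 − M_2 = 9.957 − (10.825) = -0.868; smaller M is more luminous → Star 1.
L ratio = 10^(0.4 |ΔM|) = 10^0.347 = 2.225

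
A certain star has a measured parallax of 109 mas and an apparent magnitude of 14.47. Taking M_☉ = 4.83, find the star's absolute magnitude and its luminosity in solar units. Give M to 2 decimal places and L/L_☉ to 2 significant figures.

d = 1/p = 1000/109 mas = 9.174 pc
M = m − 5 log₁₀ d + 5 = 14.47 − 5·0.9626 + 5 = 14.657
M − M_☉ = 14.657 − 4.83 = 9.827
L/L_☉ = 10^(−0.4 × 9.827) = 1.173×10^-4

M ≈ 14.66; L/L_☉ ≈ 1.2×10^-4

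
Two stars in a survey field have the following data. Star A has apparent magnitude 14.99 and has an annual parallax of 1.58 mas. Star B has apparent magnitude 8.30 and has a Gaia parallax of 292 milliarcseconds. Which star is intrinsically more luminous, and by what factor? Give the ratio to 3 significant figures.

Star A: p = 1.58 mas = 1.58×10^-3″ → d = 1/p = 632.9 pc
Star A: M = m − 5 log₁₀ d + 5 = 14.99 − 5·2.8013 + 5 = 5.983
Star B: p = 292 mas = 0.292″ → d = 1/p = 3.425 pc
Star B: M = m − 5 log₁₀ d + 5 = 8.30 − 5·0.5346 + 5 = 10.627
ΔM = M_A − M_B = 5.983 − (10.627) = -4.644; smaller M is more luminous → Star A.
L ratio = 10^(0.4 |ΔM|) = 10^1.857 = 72.02

Star A is more luminous, by a factor of 72.0.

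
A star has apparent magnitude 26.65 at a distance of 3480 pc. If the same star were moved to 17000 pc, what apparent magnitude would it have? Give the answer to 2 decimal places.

m ≈ 30.09

Flux ∝ 1/d², so Δm = 5 log₁₀(d₂/d₁) = 5 log₁₀(17000/3480) = 3.444
m₂ = m₁ + Δm = 26.65 + (3.444) = 30.094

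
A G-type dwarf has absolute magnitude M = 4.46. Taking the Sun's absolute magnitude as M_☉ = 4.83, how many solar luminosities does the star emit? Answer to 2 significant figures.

M − M_☉ = 4.46 − 4.83 = -0.370
L/L_☉ = 10^(−0.4 (M − M_☉)) = 10^0.148 = 1.406

L/L_☉ ≈ 1.4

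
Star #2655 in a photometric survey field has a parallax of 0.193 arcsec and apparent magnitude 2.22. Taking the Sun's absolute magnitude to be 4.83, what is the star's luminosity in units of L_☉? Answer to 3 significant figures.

L/L_☉ ≈ 2.97

d = 1/p = 1/0.193″ = 5.181 pc
M = m − 5 log₁₀ d + 5 = 2.22 − 5·0.7144 + 5 = 3.648
M − M_☉ = 3.648 − 4.83 = -1.182
L/L_☉ = 10^(−0.4 × -1.182) = 2.971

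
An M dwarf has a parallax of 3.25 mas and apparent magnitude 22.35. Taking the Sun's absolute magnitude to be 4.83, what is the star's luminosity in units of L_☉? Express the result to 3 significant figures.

d = 1/p = 1000/3.25 mas = 307.7 pc
M = m − 5 log₁₀ d + 5 = 22.35 − 5·2.4881 + 5 = 14.909
M − M_☉ = 14.909 − 4.83 = 10.079
L/L_☉ = 10^(−0.4 × 10.079) = 9.295×10^-5

L/L_☉ ≈ 9.29×10^-5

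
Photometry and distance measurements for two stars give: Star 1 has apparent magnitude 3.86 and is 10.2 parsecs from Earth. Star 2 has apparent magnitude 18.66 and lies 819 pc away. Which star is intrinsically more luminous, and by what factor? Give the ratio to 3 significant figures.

Star 1 is more luminous, by a factor of 129.

Star 1: M = m − 5 log₁₀ d + 5 = 3.86 − 5·1.0086 + 5 = 3.817
Star 2: M = m − 5 log₁₀ d + 5 = 18.66 − 5·2.9133 + 5 = 9.094
ΔM = M_1 − M_2 = 3.817 − (9.094) = -5.277; smaller M is more luminous → Star 1.
L ratio = 10^(0.4 |ΔM|) = 10^2.111 = 129.0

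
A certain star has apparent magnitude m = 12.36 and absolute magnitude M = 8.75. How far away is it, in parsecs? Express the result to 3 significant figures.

d ≈ 52.7 pc

μ = m − M = 3.610
m − M = 5 log₁₀ d − 5
log₁₀ d = (m − M)/5 + 1 = 1.7220
d = 10^1.7220 = 52.72 pc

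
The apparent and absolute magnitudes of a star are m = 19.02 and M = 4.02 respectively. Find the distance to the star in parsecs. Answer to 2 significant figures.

d ≈ 10000 pc

μ = m − M = 15.000
m − M = 5 log₁₀ d − 5
log₁₀ d = (m − M)/5 + 1 = 4.0000
d = 10^4.0000 = 10000 pc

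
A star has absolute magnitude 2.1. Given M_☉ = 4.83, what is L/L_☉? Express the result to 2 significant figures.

M − M_☉ = 2.1 − 4.83 = -2.730
L/L_☉ = 10^(−0.4 (M − M_☉)) = 10^1.092 = 12.36

L/L_☉ ≈ 12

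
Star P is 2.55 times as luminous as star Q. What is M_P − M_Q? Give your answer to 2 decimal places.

M_P − M_Q ≈ -1.02

Pogson: ΔM = −2.5 log₁₀(ratio) = −2.5 log₁₀(2.55) = −2.5 × 0.4065 = -1.016
Star P is brighter, so it has the smaller magnitude: the difference is negative.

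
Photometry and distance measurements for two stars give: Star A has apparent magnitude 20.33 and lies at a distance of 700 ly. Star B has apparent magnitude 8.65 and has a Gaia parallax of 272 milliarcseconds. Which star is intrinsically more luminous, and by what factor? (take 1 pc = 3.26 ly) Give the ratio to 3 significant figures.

Star B is more luminous, by a factor of 13.8.

Star A: d = 700 ly / 3.26 = 214.7 pc
Star A: M = m − 5 log₁₀ d + 5 = 20.33 − 5·2.3319 + 5 = 13.671
Star B: p = 272 mas = 0.272″ → d = 1/p = 3.676 pc
Star B: M = m − 5 log₁₀ d + 5 = 8.65 − 5·0.5654 + 5 = 10.823
ΔM = M_A − M_B = 13.671 − (10.823) = 2.848; smaller M is more luminous → Star B.
L ratio = 10^(0.4 |ΔM|) = 10^1.139 = 13.78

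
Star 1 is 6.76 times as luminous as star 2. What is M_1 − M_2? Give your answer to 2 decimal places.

M_1 − M_2 ≈ -2.07

Pogson: ΔM = −2.5 log₁₀(ratio) = −2.5 log₁₀(6.76) = −2.5 × 0.8299 = -2.075
Star 1 is brighter, so it has the smaller magnitude: the difference is negative.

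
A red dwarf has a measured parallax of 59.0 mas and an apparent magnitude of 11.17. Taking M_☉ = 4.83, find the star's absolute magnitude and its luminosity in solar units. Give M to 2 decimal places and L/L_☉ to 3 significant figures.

M ≈ 10.02; L/L_☉ ≈ 8.36×10^-3

d = 1/p = 1000/59.0 mas = 16.95 pc
M = m − 5 log₁₀ d + 5 = 11.17 − 5·1.2291 + 5 = 10.024
M − M_☉ = 10.024 − 4.83 = 5.194
L/L_☉ = 10^(−0.4 × 5.194) = 8.362×10^-3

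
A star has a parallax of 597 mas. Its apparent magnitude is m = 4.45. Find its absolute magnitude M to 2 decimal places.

M ≈ 8.33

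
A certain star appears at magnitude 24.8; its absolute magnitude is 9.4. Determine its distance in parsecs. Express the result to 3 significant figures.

d ≈ 12000 pc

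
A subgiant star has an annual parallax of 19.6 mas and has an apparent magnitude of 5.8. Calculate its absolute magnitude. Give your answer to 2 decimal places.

p = 19.6 mas = 0.0196″ → d = 1/p = 51.02 pc
5 log₁₀(d/10 pc) = 5 log₁₀(51.02) − 5 = 3.539
M = m − 5 log₁₀(d/10) = 5.8 − 3.539 = 2.261

M ≈ 2.26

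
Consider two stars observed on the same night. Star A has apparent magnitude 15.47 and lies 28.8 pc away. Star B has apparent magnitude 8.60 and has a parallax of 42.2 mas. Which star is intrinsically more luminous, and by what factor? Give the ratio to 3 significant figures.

Star B is more luminous, by a factor of 379.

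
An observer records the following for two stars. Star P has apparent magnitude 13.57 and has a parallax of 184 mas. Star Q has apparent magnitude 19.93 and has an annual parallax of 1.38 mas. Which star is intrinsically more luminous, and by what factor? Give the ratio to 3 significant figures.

Star Q is more luminous, by a factor of 50.8.

Star P: p = 184 mas = 0.184″ → d = 1/p = 5.435 pc
Star P: M = m − 5 log₁₀ d + 5 = 13.57 − 5·0.7352 + 5 = 14.894
Star Q: p = 1.38 mas = 1.38×10^-3″ → d = 1/p = 724.6 pc
Star Q: M = m − 5 log₁₀ d + 5 = 19.93 − 5·2.8601 + 5 = 10.629
ΔM = M_P − M_Q = 14.894 − (10.629) = 4.265; smaller M is more luminous → Star Q.
L ratio = 10^(0.4 |ΔM|) = 10^1.706 = 50.80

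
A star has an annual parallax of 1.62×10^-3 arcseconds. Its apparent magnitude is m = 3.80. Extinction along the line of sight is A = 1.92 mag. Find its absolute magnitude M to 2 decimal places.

d = 1/p = 1/1.62×10^-3″ = 617.3 pc
5 log₁₀(d/10 pc) = 5 log₁₀(617.3) − 5 = 8.952
M = m − 5 log₁₀(d/10) − A = 3.80 − 8.952 − 1.92 = -7.072

M ≈ -7.07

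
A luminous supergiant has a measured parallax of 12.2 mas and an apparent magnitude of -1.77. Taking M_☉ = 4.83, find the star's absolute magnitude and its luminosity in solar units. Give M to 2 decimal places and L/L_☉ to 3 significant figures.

d = 1/p = 1000/12.2 mas = 81.97 pc
M = m − 5 log₁₀ d + 5 = -1.77 − 5·1.9136 + 5 = -6.338
M − M_☉ = -6.338 − 4.83 = -11.168
L/L_☉ = 10^(−0.4 × -11.168) = 29330

M ≈ -6.34; L/L_☉ ≈ 29300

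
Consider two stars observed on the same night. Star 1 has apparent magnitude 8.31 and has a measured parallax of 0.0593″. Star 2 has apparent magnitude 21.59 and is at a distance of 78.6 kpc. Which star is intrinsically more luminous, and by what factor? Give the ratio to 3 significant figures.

Star 2 is more luminous, by a factor of 106.

Star 1: d = 1/p = 1/0.0593″ = 16.86 pc
Star 1: M = m − 5 log₁₀ d + 5 = 8.31 − 5·1.2269 + 5 = 7.175
Star 2: d = 78.6 kpc = 78600 pc
Star 2: M = m − 5 log₁₀ d + 5 = 21.59 − 5·4.8954 + 5 = 2.113
ΔM = M_1 − M_2 = 7.175 − (2.113) = 5.062; smaller M is more luminous → Star 2.
L ratio = 10^(0.4 |ΔM|) = 10^2.025 = 105.9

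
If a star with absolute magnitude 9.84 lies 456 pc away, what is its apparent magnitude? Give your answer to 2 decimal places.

m = M + 5 log₁₀ d − 5 = 9.84 + 5·2.6590 − 5 = 18.135

m ≈ 18.13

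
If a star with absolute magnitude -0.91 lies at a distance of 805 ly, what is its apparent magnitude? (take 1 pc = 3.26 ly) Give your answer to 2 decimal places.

m ≈ 6.05

d = 805 ly / 3.26 = 246.9 pc
m = M + 5 log₁₀ d − 5 = -0.91 + 5·2.3926 − 5 = 6.053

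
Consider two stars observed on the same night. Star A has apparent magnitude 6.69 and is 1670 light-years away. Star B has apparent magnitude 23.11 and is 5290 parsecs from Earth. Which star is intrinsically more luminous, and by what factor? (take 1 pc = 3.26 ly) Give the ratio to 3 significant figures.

Star A is more luminous, by a factor of 34700.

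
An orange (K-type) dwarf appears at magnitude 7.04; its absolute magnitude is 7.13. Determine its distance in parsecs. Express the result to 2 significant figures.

d ≈ 9.6 pc

Distance modulus: m − M = 7.04 − (7.13) = -0.090
m − M = 5 log₁₀ d − 5
log₁₀ d = (m − M)/5 + 1 = 0.9820
d = 10^0.9820 = 9.594 pc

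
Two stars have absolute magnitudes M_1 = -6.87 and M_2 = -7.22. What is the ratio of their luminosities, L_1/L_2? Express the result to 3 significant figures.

L_1/L_2 ≈ 0.724

ΔM = M_1 − M_2 = 0.35
L_1/L_2 = 10^(−0.4 ΔM) = 10^-0.140 = 0.7244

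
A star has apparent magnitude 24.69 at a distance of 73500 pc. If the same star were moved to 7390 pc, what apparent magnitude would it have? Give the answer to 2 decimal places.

m ≈ 19.70

Flux ∝ 1/d², so Δm = 5 log₁₀(d₂/d₁) = 5 log₁₀(7390/73500) = -4.988
m₂ = m₁ + Δm = 24.69 + (-4.988) = 19.702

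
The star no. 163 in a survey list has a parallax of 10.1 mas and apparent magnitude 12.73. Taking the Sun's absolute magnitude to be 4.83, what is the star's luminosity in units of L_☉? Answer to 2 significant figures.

d = 1/p = 1000/10.1 mas = 99.01 pc
M = m − 5 log₁₀ d + 5 = 12.73 − 5·1.9957 + 5 = 7.752
M − M_☉ = 7.752 − 4.83 = 2.922
L/L_☉ = 10^(−0.4 × 2.922) = 0.06782

L/L_☉ ≈ 0.068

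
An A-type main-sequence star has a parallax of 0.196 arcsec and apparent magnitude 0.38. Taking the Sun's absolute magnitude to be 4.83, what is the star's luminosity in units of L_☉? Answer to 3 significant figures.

d = 1/p = 1/0.196″ = 5.102 pc
M = m − 5 log₁₀ d + 5 = 0.38 − 5·0.7077 + 5 = 1.841
M − M_☉ = 1.841 − 4.83 = -2.989
L/L_☉ = 10^(−0.4 × -2.989) = 15.69

L/L_☉ ≈ 15.7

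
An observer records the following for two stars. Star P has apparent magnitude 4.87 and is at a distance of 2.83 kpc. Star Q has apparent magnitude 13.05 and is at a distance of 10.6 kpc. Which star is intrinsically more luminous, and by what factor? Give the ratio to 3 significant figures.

Star P: d = 2.83 kpc = 2830 pc
Star P: M = m − 5 log₁₀ d + 5 = 4.87 − 5·3.4518 + 5 = -7.389
Star Q: d = 10.6 kpc = 10600 pc
Star Q: M = m − 5 log₁₀ d + 5 = 13.05 − 5·4.0253 + 5 = -2.077
ΔM = M_P − M_Q = -7.389 − (-2.077) = -5.312; smaller M is more luminous → Star P.
L ratio = 10^(0.4 |ΔM|) = 10^2.125 = 133.3

Star P is more luminous, by a factor of 133.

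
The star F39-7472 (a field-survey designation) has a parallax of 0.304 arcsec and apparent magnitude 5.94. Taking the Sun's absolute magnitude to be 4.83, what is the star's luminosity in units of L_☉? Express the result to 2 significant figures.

L/L_☉ ≈ 0.039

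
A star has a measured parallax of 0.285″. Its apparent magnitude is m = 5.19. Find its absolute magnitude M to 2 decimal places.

d = 1/p = 1/0.285″ = 3.509 pc
5 log₁₀(d/10 pc) = 5 log₁₀(3.509) − 5 = -2.274
M = m − 5 log₁₀(d/10) = 5.19 + 2.274 = 7.464

M ≈ 7.46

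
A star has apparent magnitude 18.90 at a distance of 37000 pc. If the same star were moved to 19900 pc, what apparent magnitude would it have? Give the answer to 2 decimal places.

m ≈ 17.55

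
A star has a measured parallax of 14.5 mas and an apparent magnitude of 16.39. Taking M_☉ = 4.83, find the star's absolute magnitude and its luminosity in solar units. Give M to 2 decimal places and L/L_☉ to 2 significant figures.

d = 1/p = 1000/14.5 mas = 68.97 pc
M = m − 5 log₁₀ d + 5 = 16.39 − 5·1.8386 + 5 = 12.197
M − M_☉ = 12.197 − 4.83 = 7.367
L/L_☉ = 10^(−0.4 × 7.367) = 1.130×10^-3

M ≈ 12.20; L/L_☉ ≈ 1.1×10^-3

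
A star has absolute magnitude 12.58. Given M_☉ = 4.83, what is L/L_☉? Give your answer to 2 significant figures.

M − M_☉ = 12.58 − 4.83 = 7.750
L/L_☉ = 10^(−0.4 (M − M_☉)) = 10^-3.100 = 7.943×10^-4

L/L_☉ ≈ 7.9×10^-4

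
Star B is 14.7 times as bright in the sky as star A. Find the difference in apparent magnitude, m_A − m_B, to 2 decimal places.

Pogson: Δm = −2.5 log₁₀(ratio) = −2.5 log₁₀(14.7) = −2.5 × 1.1673 = -2.918
Star B is brighter so has the smaller magnitude: m_A − m_B is positive.

m_A − m_B ≈ 2.92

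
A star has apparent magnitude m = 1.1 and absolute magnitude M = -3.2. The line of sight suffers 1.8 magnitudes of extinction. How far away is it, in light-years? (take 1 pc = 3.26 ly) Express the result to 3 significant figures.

d ≈ 103 ly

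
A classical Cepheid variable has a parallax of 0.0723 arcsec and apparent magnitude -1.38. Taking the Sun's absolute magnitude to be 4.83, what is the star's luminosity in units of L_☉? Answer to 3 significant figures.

d = 1/p = 1/0.0723″ = 13.83 pc
M = m − 5 log₁₀ d + 5 = -1.38 − 5·1.1409 + 5 = -2.084
M − M_☉ = -2.084 − 4.83 = -6.914
L/L_☉ = 10^(−0.4 × -6.914) = 583.1

L/L_☉ ≈ 583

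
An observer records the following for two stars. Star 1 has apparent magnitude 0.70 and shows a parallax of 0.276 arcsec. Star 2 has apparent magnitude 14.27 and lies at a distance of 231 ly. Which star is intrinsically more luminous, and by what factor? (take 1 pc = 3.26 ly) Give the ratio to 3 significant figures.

Star 1 is more luminous, by a factor of 700.

Star 1: d = 1/p = 1/0.276″ = 3.623 pc
Star 1: M = m − 5 log₁₀ d + 5 = 0.70 − 5·0.5591 + 5 = 2.905
Star 2: d = 231 ly / 3.26 = 70.86 pc
Star 2: M = m − 5 log₁₀ d + 5 = 14.27 − 5·1.8504 + 5 = 10.018
ΔM = M_1 − M_2 = 2.905 − (10.018) = -7.113; smaller M is more luminous → Star 1.
L ratio = 10^(0.4 |ΔM|) = 10^2.845 = 700.5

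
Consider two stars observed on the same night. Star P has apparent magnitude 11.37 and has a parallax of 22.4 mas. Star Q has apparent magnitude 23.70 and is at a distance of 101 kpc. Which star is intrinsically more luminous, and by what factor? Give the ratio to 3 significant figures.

Star Q is more luminous, by a factor of 59.9.

Star P: p = 22.4 mas = 0.0224″ → d = 1/p = 44.64 pc
Star P: M = m − 5 log₁₀ d + 5 = 11.37 − 5·1.6498 + 5 = 8.121
Star Q: d = 101 kpc = 101000 pc
Star Q: M = m − 5 log₁₀ d + 5 = 23.70 − 5·5.0043 + 5 = 3.678
ΔM = M_P − M_Q = 8.121 − (3.678) = 4.443; smaller M is more luminous → Star Q.
L ratio = 10^(0.4 |ΔM|) = 10^1.777 = 59.86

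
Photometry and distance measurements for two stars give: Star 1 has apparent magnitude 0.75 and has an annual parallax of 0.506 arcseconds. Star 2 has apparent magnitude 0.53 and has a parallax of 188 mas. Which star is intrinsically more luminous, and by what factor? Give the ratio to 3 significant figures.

Star 2 is more luminous, by a factor of 8.87.

Star 1: d = 1/p = 1/0.506″ = 1.976 pc
Star 1: M = m − 5 log₁₀ d + 5 = 0.75 − 5·0.2958 + 5 = 4.271
Star 2: p = 188 mas = 0.188″ → d = 1/p = 5.319 pc
Star 2: M = m − 5 log₁₀ d + 5 = 0.53 − 5·0.7258 + 5 = 1.901
ΔM = M_1 − M_2 = 4.271 − (1.901) = 2.370; smaller M is more luminous → Star 2.
L ratio = 10^(0.4 |ΔM|) = 10^0.948 = 8.871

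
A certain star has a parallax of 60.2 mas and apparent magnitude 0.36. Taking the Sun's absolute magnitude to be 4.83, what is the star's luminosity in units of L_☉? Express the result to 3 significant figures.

d = 1/p = 1000/60.2 mas = 16.61 pc
M = m − 5 log₁₀ d + 5 = 0.36 − 5·1.2204 + 5 = -0.742
M − M_☉ = -0.742 − 4.83 = -5.572
L/L_☉ = 10^(−0.4 × -5.572) = 169.4

L/L_☉ ≈ 169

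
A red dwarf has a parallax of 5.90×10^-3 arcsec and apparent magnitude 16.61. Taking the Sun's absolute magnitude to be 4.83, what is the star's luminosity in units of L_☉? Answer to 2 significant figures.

L/L_☉ ≈ 5.6×10^-3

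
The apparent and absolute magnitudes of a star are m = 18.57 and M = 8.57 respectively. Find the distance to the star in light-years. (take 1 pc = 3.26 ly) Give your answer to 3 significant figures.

Distance modulus: m − M = 18.57 − (8.57) = 10.000
m − M = 5 log₁₀ d − 5
log₁₀ d = (m − M)/5 + 1 = 3.0000
d = 10^3.0000 = 1000 pc
= 3260 ly

d ≈ 3260 ly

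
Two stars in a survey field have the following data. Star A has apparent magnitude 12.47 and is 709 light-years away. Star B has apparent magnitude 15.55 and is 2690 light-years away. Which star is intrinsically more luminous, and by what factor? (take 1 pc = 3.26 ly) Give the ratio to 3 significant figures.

Star A is more luminous, by a factor of 1.19.

Star A: d = 709 ly / 3.26 = 217.5 pc
Star A: M = m − 5 log₁₀ d + 5 = 12.47 − 5·2.3374 + 5 = 5.783
Star B: d = 2690 ly / 3.26 = 825.2 pc
Star B: M = m − 5 log₁₀ d + 5 = 15.55 − 5·2.9165 + 5 = 5.967
ΔM = M_A − M_B = 5.783 − (5.967) = -0.184; smaller M is more luminous → Star A.
L ratio = 10^(0.4 |ΔM|) = 10^0.074 = 1.185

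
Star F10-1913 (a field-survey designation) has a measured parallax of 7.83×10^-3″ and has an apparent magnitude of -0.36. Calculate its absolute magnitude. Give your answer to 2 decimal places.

M ≈ -5.89

d = 1/p = 1/7.83×10^-3″ = 127.7 pc
5 log₁₀(d/10 pc) = 5 log₁₀(127.7) − 5 = 5.531
M = m − 5 log₁₀(d/10) = -0.36 − 5.531 = -5.891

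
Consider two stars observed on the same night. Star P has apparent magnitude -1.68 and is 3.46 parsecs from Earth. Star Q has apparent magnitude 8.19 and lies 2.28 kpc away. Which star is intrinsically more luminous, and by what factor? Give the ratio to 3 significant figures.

Star Q is more luminous, by a factor of 48.9.

Star P: M = m − 5 log₁₀ d + 5 = -1.68 − 5·0.5391 + 5 = 0.625
Star Q: d = 2.28 kpc = 2280 pc
Star Q: M = m − 5 log₁₀ d + 5 = 8.19 − 5·3.3579 + 5 = -3.600
ΔM = M_P − M_Q = 0.625 − (-3.600) = 4.224; smaller M is more luminous → Star Q.
L ratio = 10^(0.4 |ΔM|) = 10^1.690 = 48.95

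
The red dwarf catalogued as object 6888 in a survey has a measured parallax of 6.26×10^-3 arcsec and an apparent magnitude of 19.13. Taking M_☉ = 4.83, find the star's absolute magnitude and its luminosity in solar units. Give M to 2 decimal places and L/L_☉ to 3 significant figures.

M ≈ 13.11; L/L_☉ ≈ 4.86×10^-4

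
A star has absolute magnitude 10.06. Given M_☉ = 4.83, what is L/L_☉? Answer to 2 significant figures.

M − M_☉ = 10.06 − 4.83 = 5.230
L/L_☉ = 10^(−0.4 (M − M_☉)) = 10^-2.092 = 8.091×10^-3

L/L_☉ ≈ 8.1×10^-3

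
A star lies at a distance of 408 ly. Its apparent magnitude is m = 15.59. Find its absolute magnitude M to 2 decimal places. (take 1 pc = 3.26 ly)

d = 408 ly / 3.26 = 125.2 pc
5 log₁₀(d/10 pc) = 5 log₁₀(125.2) − 5 = 5.487
M = m − 5 log₁₀(d/10) = 15.59 − 5.487 = 10.103

M ≈ 10.10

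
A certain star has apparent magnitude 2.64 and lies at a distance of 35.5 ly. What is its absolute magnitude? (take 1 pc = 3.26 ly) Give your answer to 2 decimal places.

d = 35.5 ly / 3.26 = 10.89 pc
5 log₁₀(d/10 pc) = 5 log₁₀(10.89) − 5 = 0.185
M = m − 5 log₁₀(d/10) = 2.64 − 0.185 = 2.455

M ≈ 2.45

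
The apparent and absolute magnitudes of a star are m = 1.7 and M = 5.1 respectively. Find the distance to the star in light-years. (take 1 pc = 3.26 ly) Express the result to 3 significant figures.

μ = m − M = -3.400
m − M = 5 log₁₀ d − 5
log₁₀ d = (m − M)/5 + 1 = 0.3200
d = 10^0.3200 = 2.089 pc
= 6.811 ly

d ≈ 6.81 ly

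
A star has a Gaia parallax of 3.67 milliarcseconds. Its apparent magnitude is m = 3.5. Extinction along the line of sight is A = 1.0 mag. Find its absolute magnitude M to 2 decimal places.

M ≈ -4.68

p = 3.67 mas = 3.67×10^-3″ → d = 1/p = 272.5 pc
5 log₁₀(d/10 pc) = 5 log₁₀(272.5) − 5 = 7.177
M = m − 5 log₁₀(d/10) − A = 3.5 − 7.177 − 1.0 = -4.677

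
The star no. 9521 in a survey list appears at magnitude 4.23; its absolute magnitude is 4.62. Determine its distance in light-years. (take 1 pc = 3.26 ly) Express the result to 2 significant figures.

Distance modulus: m − M = 4.23 − (4.62) = -0.390
m − M = 5 log₁₀ d − 5
log₁₀ d = (m − M)/5 + 1 = 0.9220
d = 10^0.9220 = 8.356 pc
= 27.24 ly

d ≈ 27 ly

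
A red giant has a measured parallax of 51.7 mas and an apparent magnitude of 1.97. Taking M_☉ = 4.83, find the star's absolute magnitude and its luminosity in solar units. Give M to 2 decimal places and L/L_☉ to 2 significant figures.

d = 1/p = 1000/51.7 mas = 19.34 pc
M = m − 5 log₁₀ d + 5 = 1.97 − 5·1.2865 + 5 = 0.537
M − M_☉ = 0.537 − 4.83 = -4.293
L/L_☉ = 10^(−0.4 × -4.293) = 52.12

M ≈ 0.54; L/L_☉ ≈ 52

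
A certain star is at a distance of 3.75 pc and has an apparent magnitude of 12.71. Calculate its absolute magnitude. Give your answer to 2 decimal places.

M ≈ 14.84

5 log₁₀(d/10 pc) = 5 log₁₀(3.750) − 5 = -2.130
M = m − 5 log₁₀(d/10) = 12.71 + 2.130 = 14.840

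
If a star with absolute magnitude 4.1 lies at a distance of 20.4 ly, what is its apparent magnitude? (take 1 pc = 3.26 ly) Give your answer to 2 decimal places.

m ≈ 3.08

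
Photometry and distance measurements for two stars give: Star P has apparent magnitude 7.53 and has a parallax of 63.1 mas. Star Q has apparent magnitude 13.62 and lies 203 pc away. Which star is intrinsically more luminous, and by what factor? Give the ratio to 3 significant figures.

Star P: p = 63.1 mas = 0.0631″ → d = 1/p = 15.85 pc
Star P: M = m − 5 log₁₀ d + 5 = 7.53 − 5·1.2000 + 5 = 6.530
Star Q: M = m − 5 log₁₀ d + 5 = 13.62 − 5·2.3075 + 5 = 7.083
ΔM = M_P − M_Q = 6.530 − (7.083) = -0.552; smaller M is more luminous → Star P.
L ratio = 10^(0.4 |ΔM|) = 10^0.221 = 1.663

Star P is more luminous, by a factor of 1.66.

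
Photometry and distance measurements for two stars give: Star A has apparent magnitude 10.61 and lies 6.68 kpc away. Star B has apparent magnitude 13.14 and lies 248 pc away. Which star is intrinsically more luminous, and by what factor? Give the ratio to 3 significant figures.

Star A: d = 6.68 kpc = 6680 pc
Star A: M = m − 5 log₁₀ d + 5 = 10.61 − 5·3.8248 + 5 = -3.514
Star B: M = m − 5 log₁₀ d + 5 = 13.14 − 5·2.3945 + 5 = 6.168
ΔM = M_A − M_B = -3.514 − (6.168) = -9.682; smaller M is more luminous → Star A.
L ratio = 10^(0.4 |ΔM|) = 10^3.873 = 7458

Star A is more luminous, by a factor of 7460.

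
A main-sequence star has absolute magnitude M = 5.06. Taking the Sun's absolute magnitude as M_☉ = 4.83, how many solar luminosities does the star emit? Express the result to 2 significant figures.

L/L_☉ ≈ 0.81

M − M_☉ = 5.06 − 4.83 = 0.230
L/L_☉ = 10^(−0.4 (M − M_☉)) = 10^-0.092 = 0.8091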